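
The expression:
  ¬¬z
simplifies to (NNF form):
z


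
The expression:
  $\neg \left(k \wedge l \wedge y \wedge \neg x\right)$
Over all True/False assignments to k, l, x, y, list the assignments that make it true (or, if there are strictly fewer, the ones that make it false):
is false only for:
  k=True, l=True, x=False, y=True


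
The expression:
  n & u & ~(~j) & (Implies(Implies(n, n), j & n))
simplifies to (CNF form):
j & n & u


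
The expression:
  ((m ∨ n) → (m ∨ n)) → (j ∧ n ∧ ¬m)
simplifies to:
j ∧ n ∧ ¬m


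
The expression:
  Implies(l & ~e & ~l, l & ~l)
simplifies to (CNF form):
True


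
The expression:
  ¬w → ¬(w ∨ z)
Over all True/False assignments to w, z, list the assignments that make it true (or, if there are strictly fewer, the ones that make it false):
is false only for:
  w=False, z=True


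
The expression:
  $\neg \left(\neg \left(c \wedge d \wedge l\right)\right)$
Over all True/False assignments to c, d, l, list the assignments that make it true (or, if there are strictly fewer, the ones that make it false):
is true only for:
  c=True, d=True, l=True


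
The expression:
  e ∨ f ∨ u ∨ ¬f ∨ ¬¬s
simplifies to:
True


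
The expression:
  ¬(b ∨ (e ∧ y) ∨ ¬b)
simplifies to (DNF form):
False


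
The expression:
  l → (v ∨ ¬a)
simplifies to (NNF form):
v ∨ ¬a ∨ ¬l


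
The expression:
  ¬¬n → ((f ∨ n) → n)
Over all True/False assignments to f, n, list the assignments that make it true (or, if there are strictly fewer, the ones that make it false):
is always true.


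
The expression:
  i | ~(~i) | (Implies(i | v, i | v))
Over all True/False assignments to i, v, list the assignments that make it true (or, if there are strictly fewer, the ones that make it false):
is always true.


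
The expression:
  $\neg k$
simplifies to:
$\neg k$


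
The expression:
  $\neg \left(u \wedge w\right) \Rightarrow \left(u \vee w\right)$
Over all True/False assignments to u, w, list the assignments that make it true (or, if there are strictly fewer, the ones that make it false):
is false only for:
  u=False, w=False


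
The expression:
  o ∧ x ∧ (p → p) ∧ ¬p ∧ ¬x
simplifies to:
False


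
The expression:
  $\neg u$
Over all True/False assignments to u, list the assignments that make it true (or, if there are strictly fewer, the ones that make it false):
is true only for:
  u=False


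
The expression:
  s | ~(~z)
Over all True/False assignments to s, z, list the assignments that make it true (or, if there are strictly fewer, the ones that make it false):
is false only for:
  s=False, z=False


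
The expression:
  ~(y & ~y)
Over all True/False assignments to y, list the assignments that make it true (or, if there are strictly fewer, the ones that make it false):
is always true.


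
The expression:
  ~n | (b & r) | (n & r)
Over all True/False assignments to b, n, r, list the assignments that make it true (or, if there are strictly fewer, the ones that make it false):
is false only for:
  b=False, n=True, r=False;
  b=True, n=True, r=False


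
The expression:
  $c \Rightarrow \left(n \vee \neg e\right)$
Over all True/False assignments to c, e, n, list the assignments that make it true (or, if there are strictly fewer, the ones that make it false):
is false only for:
  c=True, e=True, n=False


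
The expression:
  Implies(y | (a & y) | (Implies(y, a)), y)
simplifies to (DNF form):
y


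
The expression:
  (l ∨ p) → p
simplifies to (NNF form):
p ∨ ¬l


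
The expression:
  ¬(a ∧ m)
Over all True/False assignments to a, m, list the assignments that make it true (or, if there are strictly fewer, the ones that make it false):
is false only for:
  a=True, m=True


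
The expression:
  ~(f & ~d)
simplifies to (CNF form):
d | ~f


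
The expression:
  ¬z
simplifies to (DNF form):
¬z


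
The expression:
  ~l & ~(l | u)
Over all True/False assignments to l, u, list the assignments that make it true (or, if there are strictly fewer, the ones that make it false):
is true only for:
  l=False, u=False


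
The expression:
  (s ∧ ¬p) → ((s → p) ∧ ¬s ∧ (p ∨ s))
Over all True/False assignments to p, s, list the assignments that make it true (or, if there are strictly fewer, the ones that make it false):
is false only for:
  p=False, s=True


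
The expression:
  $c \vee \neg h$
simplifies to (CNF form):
$c \vee \neg h$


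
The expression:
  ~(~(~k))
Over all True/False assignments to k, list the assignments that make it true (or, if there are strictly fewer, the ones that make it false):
is true only for:
  k=False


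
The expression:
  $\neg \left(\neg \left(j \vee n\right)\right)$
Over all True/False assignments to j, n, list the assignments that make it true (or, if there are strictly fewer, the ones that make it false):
is false only for:
  j=False, n=False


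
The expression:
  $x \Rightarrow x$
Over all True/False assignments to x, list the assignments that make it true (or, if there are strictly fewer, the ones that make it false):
is always true.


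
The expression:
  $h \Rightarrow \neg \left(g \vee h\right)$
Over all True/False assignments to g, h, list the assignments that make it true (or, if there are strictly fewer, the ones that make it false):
is true only for:
  g=False, h=False;
  g=True, h=False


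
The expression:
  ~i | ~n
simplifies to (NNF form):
~i | ~n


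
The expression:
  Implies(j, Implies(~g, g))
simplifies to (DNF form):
g | ~j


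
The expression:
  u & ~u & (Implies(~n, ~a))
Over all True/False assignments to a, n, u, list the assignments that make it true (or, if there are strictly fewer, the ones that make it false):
is never true.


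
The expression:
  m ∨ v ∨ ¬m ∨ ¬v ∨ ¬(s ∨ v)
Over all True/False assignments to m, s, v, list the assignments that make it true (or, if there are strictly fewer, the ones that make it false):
is always true.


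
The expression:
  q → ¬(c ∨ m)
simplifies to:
(¬c ∧ ¬m) ∨ ¬q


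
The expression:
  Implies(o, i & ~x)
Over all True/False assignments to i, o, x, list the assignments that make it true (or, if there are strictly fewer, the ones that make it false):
is false only for:
  i=False, o=True, x=False;
  i=False, o=True, x=True;
  i=True, o=True, x=True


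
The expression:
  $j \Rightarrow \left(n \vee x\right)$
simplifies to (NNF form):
$n \vee x \vee \neg j$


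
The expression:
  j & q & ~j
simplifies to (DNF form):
False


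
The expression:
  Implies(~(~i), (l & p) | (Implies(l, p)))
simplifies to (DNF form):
p | ~i | ~l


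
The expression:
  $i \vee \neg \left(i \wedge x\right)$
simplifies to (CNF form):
$\text{True}$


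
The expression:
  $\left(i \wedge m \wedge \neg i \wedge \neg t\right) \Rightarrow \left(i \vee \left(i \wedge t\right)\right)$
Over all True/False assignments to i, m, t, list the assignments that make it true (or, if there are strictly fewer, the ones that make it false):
is always true.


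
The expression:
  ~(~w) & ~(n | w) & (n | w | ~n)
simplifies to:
False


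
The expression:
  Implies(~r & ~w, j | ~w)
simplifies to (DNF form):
True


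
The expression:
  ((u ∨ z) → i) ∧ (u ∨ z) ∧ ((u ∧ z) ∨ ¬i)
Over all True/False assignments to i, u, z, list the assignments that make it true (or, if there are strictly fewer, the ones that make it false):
is true only for:
  i=True, u=True, z=True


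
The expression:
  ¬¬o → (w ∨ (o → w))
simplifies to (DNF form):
w ∨ ¬o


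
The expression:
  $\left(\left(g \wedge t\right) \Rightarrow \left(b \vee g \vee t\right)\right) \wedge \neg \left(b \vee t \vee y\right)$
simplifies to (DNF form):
$\neg b \wedge \neg t \wedge \neg y$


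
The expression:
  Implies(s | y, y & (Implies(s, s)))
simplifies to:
y | ~s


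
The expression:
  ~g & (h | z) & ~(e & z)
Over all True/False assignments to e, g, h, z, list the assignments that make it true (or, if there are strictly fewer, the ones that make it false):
is true only for:
  e=False, g=False, h=False, z=True;
  e=False, g=False, h=True, z=False;
  e=False, g=False, h=True, z=True;
  e=True, g=False, h=True, z=False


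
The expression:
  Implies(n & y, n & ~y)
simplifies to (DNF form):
~n | ~y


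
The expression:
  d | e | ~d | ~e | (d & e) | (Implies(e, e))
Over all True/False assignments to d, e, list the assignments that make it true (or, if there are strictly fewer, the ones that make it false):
is always true.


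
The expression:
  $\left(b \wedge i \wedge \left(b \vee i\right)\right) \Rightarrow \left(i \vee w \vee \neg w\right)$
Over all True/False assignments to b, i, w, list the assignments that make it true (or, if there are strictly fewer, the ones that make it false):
is always true.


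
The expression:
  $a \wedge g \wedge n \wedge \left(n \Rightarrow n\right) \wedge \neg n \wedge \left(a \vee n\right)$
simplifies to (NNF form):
$\text{False}$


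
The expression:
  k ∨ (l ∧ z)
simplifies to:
k ∨ (l ∧ z)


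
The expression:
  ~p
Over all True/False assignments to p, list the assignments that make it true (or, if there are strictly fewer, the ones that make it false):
is true only for:
  p=False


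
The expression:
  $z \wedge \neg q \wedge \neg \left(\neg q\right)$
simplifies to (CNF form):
$\text{False}$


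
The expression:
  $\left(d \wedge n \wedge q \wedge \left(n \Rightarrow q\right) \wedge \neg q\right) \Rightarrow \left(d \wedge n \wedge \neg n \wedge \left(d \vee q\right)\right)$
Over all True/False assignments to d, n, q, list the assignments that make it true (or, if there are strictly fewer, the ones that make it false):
is always true.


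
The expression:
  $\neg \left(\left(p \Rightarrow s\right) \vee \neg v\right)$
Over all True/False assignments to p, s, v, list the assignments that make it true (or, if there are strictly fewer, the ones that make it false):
is true only for:
  p=True, s=False, v=True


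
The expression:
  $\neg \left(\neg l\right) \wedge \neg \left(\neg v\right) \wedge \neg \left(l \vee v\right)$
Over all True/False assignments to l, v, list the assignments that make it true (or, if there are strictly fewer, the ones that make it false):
is never true.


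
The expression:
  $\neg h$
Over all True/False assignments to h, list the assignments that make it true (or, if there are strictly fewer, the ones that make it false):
is true only for:
  h=False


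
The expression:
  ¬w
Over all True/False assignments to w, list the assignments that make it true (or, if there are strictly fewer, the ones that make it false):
is true only for:
  w=False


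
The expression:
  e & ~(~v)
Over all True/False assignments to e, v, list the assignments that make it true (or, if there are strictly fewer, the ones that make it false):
is true only for:
  e=True, v=True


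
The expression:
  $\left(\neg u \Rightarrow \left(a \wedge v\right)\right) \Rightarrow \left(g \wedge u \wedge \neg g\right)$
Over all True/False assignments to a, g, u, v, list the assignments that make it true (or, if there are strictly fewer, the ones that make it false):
is true only for:
  a=False, g=False, u=False, v=False;
  a=False, g=False, u=False, v=True;
  a=False, g=True, u=False, v=False;
  a=False, g=True, u=False, v=True;
  a=True, g=False, u=False, v=False;
  a=True, g=True, u=False, v=False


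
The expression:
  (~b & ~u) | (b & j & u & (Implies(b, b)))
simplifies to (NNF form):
(b & j & u) | (~b & ~u)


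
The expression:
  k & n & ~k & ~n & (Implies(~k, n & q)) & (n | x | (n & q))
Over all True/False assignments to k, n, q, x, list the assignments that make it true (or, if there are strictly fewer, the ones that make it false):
is never true.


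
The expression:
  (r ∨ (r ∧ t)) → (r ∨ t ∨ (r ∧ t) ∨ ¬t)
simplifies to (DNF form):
True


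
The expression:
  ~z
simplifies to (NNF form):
~z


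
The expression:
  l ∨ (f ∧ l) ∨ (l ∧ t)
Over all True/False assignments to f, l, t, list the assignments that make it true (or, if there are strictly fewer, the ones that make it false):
is true only for:
  f=False, l=True, t=False;
  f=False, l=True, t=True;
  f=True, l=True, t=False;
  f=True, l=True, t=True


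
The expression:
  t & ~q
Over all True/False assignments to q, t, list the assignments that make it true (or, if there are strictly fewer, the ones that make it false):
is true only for:
  q=False, t=True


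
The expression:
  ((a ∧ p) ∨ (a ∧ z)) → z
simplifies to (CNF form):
z ∨ ¬a ∨ ¬p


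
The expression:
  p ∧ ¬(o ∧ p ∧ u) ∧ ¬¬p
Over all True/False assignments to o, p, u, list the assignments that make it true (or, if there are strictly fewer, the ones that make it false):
is true only for:
  o=False, p=True, u=False;
  o=False, p=True, u=True;
  o=True, p=True, u=False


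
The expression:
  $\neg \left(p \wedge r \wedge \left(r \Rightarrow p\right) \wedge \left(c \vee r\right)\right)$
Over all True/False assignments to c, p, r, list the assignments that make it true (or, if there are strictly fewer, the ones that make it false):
is false only for:
  c=False, p=True, r=True;
  c=True, p=True, r=True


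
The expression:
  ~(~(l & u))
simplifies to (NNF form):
l & u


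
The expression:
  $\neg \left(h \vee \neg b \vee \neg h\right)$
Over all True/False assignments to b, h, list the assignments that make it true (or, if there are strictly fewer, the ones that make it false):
is never true.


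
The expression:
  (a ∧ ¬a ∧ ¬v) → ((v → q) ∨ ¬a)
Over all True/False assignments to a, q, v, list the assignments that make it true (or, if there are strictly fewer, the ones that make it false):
is always true.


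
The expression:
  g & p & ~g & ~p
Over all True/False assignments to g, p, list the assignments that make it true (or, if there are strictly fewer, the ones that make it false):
is never true.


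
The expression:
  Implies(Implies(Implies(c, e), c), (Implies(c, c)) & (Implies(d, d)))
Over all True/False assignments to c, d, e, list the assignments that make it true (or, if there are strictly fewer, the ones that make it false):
is always true.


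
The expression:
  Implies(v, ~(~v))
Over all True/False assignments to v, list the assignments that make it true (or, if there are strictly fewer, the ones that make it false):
is always true.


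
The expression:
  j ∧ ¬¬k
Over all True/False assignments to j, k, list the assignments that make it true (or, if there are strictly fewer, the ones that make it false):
is true only for:
  j=True, k=True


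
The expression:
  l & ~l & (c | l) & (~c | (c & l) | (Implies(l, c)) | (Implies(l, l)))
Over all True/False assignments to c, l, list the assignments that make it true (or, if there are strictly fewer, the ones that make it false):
is never true.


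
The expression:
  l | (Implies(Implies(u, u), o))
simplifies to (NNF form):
l | o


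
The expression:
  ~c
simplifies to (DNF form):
~c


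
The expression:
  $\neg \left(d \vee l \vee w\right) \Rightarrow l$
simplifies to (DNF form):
$d \vee l \vee w$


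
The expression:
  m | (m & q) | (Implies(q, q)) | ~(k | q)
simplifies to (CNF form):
True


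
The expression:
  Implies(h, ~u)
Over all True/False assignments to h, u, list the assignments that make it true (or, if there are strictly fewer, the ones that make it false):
is false only for:
  h=True, u=True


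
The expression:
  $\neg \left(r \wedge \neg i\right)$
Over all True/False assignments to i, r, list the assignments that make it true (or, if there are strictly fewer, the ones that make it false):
is false only for:
  i=False, r=True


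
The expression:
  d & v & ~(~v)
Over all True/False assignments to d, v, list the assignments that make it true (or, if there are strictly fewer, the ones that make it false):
is true only for:
  d=True, v=True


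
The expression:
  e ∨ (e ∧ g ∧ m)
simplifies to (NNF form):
e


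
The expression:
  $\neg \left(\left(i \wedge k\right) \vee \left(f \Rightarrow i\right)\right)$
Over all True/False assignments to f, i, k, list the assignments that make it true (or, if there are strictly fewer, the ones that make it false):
is true only for:
  f=True, i=False, k=False;
  f=True, i=False, k=True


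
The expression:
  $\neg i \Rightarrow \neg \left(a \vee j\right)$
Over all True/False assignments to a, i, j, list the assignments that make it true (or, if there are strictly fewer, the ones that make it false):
is false only for:
  a=False, i=False, j=True;
  a=True, i=False, j=False;
  a=True, i=False, j=True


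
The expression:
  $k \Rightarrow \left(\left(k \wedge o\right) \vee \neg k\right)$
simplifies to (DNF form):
$o \vee \neg k$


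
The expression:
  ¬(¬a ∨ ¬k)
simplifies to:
a ∧ k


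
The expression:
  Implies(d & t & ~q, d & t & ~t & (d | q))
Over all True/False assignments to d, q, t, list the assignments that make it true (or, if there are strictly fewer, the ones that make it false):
is false only for:
  d=True, q=False, t=True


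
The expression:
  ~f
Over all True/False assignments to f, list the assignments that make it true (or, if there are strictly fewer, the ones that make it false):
is true only for:
  f=False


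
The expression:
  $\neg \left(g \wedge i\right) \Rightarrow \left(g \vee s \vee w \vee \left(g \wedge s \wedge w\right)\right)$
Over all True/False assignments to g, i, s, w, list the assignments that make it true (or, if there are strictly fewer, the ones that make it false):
is false only for:
  g=False, i=False, s=False, w=False;
  g=False, i=True, s=False, w=False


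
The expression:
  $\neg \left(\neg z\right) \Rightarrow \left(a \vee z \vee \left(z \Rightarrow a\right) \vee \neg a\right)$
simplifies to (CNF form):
$\text{True}$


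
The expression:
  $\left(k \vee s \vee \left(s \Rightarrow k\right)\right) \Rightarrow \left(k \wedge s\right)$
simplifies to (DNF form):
$k \wedge s$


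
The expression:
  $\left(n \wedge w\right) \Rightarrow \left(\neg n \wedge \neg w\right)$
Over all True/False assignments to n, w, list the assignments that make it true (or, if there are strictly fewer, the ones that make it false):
is false only for:
  n=True, w=True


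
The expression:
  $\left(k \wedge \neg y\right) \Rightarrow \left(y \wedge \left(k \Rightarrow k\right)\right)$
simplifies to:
$y \vee \neg k$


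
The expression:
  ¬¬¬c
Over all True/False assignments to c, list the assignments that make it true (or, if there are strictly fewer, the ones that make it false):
is true only for:
  c=False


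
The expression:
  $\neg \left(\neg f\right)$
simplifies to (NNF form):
$f$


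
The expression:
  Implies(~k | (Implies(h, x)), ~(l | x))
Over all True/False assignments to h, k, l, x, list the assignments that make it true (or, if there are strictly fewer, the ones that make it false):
is true only for:
  h=False, k=False, l=False, x=False;
  h=False, k=True, l=False, x=False;
  h=True, k=False, l=False, x=False;
  h=True, k=True, l=False, x=False;
  h=True, k=True, l=True, x=False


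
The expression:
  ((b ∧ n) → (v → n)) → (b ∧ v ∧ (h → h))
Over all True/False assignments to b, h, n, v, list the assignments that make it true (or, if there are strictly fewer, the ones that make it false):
is true only for:
  b=True, h=False, n=False, v=True;
  b=True, h=False, n=True, v=True;
  b=True, h=True, n=False, v=True;
  b=True, h=True, n=True, v=True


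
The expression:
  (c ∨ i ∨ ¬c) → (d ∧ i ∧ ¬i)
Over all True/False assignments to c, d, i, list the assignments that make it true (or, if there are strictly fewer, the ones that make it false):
is never true.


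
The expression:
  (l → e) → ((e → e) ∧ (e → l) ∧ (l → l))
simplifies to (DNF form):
l ∨ ¬e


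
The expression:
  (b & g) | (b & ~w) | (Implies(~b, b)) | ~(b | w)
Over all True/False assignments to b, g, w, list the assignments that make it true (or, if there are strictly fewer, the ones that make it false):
is false only for:
  b=False, g=False, w=True;
  b=False, g=True, w=True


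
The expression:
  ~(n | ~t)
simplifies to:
t & ~n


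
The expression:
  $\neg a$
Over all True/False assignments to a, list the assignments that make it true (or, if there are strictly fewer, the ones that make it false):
is true only for:
  a=False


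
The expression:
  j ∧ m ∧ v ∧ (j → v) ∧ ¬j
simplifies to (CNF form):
False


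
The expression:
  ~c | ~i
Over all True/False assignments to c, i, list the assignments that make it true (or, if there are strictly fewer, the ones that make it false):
is false only for:
  c=True, i=True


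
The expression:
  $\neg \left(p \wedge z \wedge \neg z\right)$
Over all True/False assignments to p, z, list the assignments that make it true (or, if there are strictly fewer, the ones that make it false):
is always true.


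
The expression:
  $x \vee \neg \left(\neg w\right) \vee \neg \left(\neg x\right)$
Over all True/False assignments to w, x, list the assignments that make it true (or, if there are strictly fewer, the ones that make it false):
is false only for:
  w=False, x=False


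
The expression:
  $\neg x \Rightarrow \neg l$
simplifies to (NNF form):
$x \vee \neg l$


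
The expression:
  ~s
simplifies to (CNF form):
~s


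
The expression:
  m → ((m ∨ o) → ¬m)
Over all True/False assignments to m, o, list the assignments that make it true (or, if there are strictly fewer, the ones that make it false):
is true only for:
  m=False, o=False;
  m=False, o=True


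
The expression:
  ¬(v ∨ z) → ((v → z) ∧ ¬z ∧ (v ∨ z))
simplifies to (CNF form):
v ∨ z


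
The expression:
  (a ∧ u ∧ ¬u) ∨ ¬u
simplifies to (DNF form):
¬u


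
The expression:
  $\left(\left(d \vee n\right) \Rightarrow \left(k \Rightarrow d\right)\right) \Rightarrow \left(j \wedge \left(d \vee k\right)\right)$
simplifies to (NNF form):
$\left(d \vee k\right) \wedge \left(j \vee n\right) \wedge \left(j \vee \neg d\right)$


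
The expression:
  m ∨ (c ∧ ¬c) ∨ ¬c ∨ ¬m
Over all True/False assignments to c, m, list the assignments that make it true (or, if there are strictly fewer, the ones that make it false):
is always true.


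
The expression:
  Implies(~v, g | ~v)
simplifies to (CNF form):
True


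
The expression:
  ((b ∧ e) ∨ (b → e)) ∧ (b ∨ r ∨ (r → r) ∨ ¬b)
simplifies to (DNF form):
e ∨ ¬b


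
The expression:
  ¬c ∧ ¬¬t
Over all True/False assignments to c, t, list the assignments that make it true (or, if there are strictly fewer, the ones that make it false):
is true only for:
  c=False, t=True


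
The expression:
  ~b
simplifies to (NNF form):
~b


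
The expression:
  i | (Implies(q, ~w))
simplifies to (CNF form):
i | ~q | ~w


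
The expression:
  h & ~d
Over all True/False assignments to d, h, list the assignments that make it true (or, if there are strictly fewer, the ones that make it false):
is true only for:
  d=False, h=True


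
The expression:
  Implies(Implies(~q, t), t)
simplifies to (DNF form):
t | ~q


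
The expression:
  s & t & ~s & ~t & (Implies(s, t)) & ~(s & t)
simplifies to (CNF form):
False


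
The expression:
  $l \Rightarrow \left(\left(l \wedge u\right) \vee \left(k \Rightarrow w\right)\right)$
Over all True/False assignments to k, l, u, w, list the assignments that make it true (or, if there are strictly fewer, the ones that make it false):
is false only for:
  k=True, l=True, u=False, w=False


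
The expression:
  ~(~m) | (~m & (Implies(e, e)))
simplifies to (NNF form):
True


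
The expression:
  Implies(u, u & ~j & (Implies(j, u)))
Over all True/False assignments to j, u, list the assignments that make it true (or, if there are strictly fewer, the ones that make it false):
is false only for:
  j=True, u=True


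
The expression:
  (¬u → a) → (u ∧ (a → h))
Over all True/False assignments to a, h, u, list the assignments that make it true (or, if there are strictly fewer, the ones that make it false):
is false only for:
  a=True, h=False, u=False;
  a=True, h=False, u=True;
  a=True, h=True, u=False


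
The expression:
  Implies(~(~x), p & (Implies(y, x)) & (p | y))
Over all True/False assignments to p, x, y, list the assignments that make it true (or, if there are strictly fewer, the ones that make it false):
is false only for:
  p=False, x=True, y=False;
  p=False, x=True, y=True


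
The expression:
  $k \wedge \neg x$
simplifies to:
$k \wedge \neg x$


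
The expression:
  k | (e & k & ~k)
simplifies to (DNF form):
k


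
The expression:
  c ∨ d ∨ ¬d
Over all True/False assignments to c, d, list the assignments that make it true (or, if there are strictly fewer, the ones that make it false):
is always true.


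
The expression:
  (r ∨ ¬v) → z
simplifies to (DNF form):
z ∨ (v ∧ ¬r)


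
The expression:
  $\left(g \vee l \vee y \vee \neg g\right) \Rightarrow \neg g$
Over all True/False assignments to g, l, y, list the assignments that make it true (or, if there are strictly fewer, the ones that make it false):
is true only for:
  g=False, l=False, y=False;
  g=False, l=False, y=True;
  g=False, l=True, y=False;
  g=False, l=True, y=True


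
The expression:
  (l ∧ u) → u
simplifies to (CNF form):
True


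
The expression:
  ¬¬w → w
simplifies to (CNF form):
True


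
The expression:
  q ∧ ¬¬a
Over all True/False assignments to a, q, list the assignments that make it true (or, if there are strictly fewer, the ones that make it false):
is true only for:
  a=True, q=True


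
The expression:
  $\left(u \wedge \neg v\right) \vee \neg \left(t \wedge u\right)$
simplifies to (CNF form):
$\neg t \vee \neg u \vee \neg v$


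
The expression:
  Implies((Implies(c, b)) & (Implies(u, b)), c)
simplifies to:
c | (u & ~b)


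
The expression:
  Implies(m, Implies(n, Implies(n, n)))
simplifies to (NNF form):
True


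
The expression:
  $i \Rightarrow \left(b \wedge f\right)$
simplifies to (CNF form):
$\left(b \vee \neg i\right) \wedge \left(f \vee \neg i\right)$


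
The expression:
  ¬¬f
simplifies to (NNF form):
f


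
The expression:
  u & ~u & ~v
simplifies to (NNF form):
False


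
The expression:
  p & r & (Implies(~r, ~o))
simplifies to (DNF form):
p & r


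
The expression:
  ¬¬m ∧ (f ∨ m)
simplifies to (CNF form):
m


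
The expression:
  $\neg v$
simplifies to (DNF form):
$\neg v$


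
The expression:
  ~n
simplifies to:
~n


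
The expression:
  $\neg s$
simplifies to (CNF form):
$\neg s$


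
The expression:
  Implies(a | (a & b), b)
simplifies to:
b | ~a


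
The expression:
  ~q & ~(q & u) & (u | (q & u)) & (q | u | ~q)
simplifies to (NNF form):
u & ~q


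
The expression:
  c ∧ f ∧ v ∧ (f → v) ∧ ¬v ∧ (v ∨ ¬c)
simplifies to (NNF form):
False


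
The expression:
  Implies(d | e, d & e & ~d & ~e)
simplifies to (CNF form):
~d & ~e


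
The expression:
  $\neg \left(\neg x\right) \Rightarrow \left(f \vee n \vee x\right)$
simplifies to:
$\text{True}$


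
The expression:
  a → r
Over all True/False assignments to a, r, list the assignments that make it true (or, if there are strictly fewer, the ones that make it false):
is false only for:
  a=True, r=False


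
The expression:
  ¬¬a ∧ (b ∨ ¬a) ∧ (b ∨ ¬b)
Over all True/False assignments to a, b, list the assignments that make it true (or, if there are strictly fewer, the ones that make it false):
is true only for:
  a=True, b=True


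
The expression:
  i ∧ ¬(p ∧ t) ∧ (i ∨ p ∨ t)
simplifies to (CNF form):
i ∧ (¬p ∨ ¬t)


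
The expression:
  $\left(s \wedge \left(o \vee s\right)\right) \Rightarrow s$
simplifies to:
$\text{True}$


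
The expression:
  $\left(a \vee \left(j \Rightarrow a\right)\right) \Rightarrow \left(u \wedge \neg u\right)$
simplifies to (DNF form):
$j \wedge \neg a$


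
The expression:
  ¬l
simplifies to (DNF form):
¬l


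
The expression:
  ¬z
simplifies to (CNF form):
¬z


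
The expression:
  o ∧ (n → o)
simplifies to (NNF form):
o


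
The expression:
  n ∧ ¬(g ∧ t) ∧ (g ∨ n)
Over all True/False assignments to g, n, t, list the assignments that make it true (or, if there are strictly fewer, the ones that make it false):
is true only for:
  g=False, n=True, t=False;
  g=False, n=True, t=True;
  g=True, n=True, t=False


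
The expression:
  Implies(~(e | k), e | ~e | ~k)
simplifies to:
True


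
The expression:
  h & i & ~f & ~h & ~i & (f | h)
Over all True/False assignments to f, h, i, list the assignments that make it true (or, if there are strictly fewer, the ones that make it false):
is never true.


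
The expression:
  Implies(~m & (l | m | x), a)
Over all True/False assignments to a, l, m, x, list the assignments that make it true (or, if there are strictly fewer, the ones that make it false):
is false only for:
  a=False, l=False, m=False, x=True;
  a=False, l=True, m=False, x=False;
  a=False, l=True, m=False, x=True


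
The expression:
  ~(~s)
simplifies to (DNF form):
s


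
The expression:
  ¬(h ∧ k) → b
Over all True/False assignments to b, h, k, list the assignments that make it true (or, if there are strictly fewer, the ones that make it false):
is false only for:
  b=False, h=False, k=False;
  b=False, h=False, k=True;
  b=False, h=True, k=False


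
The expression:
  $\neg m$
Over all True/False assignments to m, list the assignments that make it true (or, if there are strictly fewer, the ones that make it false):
is true only for:
  m=False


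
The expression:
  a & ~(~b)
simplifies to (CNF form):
a & b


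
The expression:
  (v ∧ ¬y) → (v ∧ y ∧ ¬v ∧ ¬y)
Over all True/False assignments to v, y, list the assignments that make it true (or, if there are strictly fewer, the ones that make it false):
is false only for:
  v=True, y=False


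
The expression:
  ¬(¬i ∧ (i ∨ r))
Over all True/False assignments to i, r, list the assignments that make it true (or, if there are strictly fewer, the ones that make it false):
is false only for:
  i=False, r=True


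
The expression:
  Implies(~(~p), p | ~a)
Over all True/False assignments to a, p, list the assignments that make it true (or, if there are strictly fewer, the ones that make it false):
is always true.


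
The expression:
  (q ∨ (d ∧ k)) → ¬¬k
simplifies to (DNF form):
k ∨ ¬q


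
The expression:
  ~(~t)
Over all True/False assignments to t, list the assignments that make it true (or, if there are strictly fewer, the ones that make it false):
is true only for:
  t=True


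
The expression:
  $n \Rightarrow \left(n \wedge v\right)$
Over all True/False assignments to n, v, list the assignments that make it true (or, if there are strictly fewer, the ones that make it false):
is false only for:
  n=True, v=False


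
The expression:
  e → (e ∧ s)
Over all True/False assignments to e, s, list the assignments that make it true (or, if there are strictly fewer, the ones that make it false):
is false only for:
  e=True, s=False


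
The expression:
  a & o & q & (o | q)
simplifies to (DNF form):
a & o & q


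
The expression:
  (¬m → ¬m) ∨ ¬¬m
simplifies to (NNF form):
True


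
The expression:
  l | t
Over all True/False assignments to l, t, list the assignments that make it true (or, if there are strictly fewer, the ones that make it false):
is false only for:
  l=False, t=False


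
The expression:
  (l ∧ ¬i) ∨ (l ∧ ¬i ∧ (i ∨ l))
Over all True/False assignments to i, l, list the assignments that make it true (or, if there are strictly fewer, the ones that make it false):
is true only for:
  i=False, l=True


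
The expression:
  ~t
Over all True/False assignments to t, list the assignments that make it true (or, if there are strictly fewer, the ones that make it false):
is true only for:
  t=False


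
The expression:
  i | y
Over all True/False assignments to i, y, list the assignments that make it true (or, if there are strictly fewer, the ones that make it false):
is false only for:
  i=False, y=False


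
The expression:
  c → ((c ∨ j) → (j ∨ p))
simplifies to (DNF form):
j ∨ p ∨ ¬c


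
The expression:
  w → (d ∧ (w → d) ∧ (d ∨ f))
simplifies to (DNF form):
d ∨ ¬w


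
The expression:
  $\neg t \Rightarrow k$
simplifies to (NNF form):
$k \vee t$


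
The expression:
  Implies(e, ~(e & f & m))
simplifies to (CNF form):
~e | ~f | ~m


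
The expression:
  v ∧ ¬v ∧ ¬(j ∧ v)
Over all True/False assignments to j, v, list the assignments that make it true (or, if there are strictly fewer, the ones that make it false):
is never true.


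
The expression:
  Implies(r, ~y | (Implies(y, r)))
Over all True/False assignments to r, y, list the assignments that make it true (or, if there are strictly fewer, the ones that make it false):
is always true.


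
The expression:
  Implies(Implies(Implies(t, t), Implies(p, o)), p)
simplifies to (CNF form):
p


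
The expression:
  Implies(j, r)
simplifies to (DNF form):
r | ~j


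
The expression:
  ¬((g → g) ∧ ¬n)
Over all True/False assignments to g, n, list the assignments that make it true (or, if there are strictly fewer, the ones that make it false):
is true only for:
  g=False, n=True;
  g=True, n=True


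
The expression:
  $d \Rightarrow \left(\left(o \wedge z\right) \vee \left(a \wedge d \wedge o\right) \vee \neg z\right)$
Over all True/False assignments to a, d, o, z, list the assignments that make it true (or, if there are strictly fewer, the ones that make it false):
is false only for:
  a=False, d=True, o=False, z=True;
  a=True, d=True, o=False, z=True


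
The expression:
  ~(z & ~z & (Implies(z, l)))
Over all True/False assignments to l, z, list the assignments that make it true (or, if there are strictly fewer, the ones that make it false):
is always true.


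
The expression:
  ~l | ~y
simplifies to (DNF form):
~l | ~y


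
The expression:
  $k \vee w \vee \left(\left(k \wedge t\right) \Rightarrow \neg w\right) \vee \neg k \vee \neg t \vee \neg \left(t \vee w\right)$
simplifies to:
$\text{True}$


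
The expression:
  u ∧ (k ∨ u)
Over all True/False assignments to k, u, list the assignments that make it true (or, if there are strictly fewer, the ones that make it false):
is true only for:
  k=False, u=True;
  k=True, u=True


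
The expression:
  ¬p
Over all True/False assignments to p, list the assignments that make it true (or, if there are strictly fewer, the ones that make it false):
is true only for:
  p=False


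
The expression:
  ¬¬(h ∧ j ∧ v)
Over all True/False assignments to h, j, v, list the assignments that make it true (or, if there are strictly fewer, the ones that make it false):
is true only for:
  h=True, j=True, v=True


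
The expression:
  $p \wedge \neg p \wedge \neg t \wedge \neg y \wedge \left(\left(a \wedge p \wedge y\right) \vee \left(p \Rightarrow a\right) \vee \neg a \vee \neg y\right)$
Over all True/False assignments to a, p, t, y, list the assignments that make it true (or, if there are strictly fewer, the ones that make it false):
is never true.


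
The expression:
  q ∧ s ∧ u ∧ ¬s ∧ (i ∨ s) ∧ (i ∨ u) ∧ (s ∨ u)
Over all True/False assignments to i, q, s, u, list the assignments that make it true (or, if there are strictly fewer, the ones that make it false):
is never true.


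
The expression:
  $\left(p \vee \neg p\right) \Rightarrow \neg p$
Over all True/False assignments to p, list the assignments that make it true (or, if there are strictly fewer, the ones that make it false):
is true only for:
  p=False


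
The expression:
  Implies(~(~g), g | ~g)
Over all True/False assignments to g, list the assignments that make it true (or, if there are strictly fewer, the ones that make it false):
is always true.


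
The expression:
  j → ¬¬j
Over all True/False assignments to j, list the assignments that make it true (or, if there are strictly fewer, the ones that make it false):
is always true.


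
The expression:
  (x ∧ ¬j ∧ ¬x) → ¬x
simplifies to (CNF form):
True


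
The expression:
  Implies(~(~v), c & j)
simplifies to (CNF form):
(c | ~v) & (j | ~v)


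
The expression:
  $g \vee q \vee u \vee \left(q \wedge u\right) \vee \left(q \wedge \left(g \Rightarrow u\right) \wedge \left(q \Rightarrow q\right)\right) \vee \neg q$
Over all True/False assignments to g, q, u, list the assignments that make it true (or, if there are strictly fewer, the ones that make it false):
is always true.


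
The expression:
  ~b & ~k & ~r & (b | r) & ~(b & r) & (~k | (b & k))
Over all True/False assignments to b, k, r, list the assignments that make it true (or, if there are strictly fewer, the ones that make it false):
is never true.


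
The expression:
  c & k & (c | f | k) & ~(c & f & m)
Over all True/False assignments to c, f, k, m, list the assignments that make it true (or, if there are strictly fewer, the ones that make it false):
is true only for:
  c=True, f=False, k=True, m=False;
  c=True, f=False, k=True, m=True;
  c=True, f=True, k=True, m=False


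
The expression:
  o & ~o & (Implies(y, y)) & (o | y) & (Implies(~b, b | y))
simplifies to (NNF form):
False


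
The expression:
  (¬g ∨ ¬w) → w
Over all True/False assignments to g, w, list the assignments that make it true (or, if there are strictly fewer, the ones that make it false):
is true only for:
  g=False, w=True;
  g=True, w=True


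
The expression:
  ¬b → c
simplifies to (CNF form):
b ∨ c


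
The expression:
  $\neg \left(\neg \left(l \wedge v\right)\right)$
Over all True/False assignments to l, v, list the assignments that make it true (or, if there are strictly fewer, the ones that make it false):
is true only for:
  l=True, v=True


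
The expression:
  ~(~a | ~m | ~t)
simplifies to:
a & m & t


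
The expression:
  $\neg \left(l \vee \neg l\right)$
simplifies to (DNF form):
$\text{False}$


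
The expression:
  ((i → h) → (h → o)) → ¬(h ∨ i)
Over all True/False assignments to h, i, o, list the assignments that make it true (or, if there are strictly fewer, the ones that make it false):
is true only for:
  h=False, i=False, o=False;
  h=False, i=False, o=True;
  h=True, i=False, o=False;
  h=True, i=True, o=False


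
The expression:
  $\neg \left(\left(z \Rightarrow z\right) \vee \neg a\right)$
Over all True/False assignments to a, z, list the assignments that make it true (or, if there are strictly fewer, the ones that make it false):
is never true.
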